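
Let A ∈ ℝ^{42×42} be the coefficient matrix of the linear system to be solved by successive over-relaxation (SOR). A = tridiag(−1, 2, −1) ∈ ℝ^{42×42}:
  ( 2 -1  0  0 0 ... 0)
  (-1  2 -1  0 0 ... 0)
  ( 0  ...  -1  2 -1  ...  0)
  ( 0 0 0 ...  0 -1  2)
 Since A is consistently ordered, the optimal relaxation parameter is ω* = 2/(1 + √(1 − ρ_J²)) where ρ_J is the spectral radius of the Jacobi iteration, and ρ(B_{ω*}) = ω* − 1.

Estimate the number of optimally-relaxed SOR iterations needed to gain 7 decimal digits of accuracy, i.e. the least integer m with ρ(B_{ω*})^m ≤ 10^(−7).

n=42: λ(B_J) = 1 − λ(A)/2 = cos(kπ/43); k=1 gives ρ_J = 0.9973323.
√(1−ρ_J²) = |sin(π/43)| = 0.0729953
ω* = 2 / (1 + 0.0729953) = 2 / 1.0729953 ≈ 1.8639411.
ρ(B_{ω*}) = ω*−1 = 0.8639411
For 7 digits: m = 7·ln10 / (−ln 0.8639411) = 16.1181/0.146251 = 110.208; round up → m = 111.

m = 111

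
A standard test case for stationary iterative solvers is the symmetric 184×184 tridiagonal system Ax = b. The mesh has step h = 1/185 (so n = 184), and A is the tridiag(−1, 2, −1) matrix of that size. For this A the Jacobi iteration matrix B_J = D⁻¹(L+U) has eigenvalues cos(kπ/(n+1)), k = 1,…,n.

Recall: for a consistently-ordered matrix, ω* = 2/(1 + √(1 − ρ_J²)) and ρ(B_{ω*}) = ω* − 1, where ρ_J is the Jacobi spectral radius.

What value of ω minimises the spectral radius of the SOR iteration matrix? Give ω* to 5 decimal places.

½·tridiag(1,0,1) at n=184: λ_k = cos(kπ/185); max |λ| at k=1 ⇒ ρ_J = cos(π/185) ≈ 0.99986.
1 − cos²(π/185) = sin²(π/185) ⇒ √(1−ρ_J²) = sin(π/185) = 0.016981.
[ω*] 2 ÷ (1 + 0.016981) = 2 ÷ 1.016981 = 1.96661.
and ρ(B_{ω*}) = 1.96661 − 1 = 0.96661.

ω* = 1.96661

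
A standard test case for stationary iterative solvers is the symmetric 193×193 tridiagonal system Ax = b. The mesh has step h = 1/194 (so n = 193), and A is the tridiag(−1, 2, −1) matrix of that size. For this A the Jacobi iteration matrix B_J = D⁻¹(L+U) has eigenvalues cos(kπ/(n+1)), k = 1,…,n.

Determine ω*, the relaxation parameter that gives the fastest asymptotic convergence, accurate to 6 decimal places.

ρ_J = max_k |cos(kπ/194)| = cos(π/194) = 0.999869
√(1 − cos²(π/194)) = sin(π/194) ≈ 0.0161931.
So ω* = 2/1.0161931 = 1.968130 (Young).
At ω = 1.968130 every |λ(B_ω)| = ω−1, so ρ_SOR = 0.968130.

ω* = 1.968130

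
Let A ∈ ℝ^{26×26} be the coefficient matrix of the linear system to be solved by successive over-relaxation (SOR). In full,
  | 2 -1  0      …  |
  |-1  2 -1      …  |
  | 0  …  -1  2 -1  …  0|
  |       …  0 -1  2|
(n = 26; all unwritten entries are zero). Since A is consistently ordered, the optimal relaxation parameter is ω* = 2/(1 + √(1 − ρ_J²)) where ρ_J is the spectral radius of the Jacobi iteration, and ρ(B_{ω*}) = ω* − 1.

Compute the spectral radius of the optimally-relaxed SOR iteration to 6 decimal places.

ρ_SOR = 0.791966

ρ_J = max_k |cos(kπ/27)| = cos(π/27) = 0.993238
√(1−ρ_J²) = |sin(π/27)| = 0.1160929
ω* = 2/(1 + 0.1160929) = 2/1.1160929 = 1.791966.
ρ_SOR = ω* − 1 ≈ 0.791966.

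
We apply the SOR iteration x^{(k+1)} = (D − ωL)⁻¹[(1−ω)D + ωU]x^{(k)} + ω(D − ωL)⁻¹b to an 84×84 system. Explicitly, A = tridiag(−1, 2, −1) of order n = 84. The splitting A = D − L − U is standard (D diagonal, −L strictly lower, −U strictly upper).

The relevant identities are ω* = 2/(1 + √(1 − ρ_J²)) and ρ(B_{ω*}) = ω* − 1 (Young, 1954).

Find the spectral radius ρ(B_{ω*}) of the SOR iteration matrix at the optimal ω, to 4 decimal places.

½·tridiag(1,0,1) at n=84: λ_k = cos(kπ/85); max |λ| at k=1 ⇒ ρ_J = cos(π/85) ≈ 0.9993.
√(1−ρ_J²) = |sin(π/85)| = 0.03695
Then 2/(1+√(1−ρ_J²)) = 2/(1+0.03695); ω* = 2/1.03695 = 1.9287.
At ω = 1.9287 every |λ(B_ω)| = ω−1, so ρ_SOR = 0.9287.

ρ_SOR = 0.9287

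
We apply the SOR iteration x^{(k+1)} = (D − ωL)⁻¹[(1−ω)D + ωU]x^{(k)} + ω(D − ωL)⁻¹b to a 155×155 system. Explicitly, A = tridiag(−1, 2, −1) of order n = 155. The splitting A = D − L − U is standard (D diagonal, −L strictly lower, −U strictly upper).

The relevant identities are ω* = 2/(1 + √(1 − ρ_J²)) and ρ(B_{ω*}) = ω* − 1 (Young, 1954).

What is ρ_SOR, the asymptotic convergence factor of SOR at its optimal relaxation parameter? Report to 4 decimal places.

ρ_SOR = 0.9605

With n=155, ρ(Jacobi) = cos(π/156) = 0.9998.
√(1 − cos²(π/156)) = sin(π/156) ≈ 0.02014.
ω* = 2/(1+0.02014) = 1.9605
[ρ_SOR] ω* − 1 = 0.9605.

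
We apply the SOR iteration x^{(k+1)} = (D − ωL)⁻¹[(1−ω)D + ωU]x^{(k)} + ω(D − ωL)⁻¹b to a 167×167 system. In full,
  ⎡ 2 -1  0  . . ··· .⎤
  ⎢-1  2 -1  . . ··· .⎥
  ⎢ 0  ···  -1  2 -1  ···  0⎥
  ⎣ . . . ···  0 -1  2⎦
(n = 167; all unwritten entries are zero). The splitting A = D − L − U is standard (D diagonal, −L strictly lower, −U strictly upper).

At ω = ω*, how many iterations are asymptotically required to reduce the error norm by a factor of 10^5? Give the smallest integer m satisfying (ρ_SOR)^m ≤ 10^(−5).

spectrum of D⁻¹(L+U) = {cos(kπ/168) : 1≤k≤167}; ρ_J = cos(π/168) = 0.9998252.
root = sin(π/168) = 0.0186989  (since 1−cos² = sin²).
ω* = 2/(1+0.0186989) = 1.9632887
and ρ(B_{ω*}) = 1.9632887 − 1 = 0.9632887.
5·ln10 = 11.5129; −ln(0.9632887) = 0.0374021; m = ⌈11.5129/0.0374021⌉ = ⌈307.814⌉ = 308.

m = 308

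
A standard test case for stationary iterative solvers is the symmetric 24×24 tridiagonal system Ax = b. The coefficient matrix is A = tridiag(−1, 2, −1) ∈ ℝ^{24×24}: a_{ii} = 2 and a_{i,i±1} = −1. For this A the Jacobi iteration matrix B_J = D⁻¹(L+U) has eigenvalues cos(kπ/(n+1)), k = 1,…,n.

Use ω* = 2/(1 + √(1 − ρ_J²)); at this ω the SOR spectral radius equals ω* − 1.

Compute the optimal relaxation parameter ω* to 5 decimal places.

ω* = 1.77725

With n=24, ρ(Jacobi) = cos(π/25) = 0.99211.
√(1−ρ_J²) simplifies to sin(π/25) = 0.125333.
ω* = 2/(1+0.125333) = 1.77725
ρ_SOR = ω* − 1 ≈ 0.77725.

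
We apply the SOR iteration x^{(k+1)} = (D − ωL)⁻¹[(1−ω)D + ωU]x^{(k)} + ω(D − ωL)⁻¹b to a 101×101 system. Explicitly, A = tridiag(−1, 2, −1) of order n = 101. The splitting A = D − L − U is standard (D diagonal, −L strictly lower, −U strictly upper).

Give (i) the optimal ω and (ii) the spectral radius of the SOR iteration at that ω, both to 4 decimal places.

B_J for the 101×101 system has eigenvalues cos(kπ/102); ρ_J = cos(π/102) = 0.9995.
√(1−ρ_J²) simplifies to sin(π/102) = 0.03080.
Young: ω* = 2/(1+√(1−ρ_J²)) = 2/(1+0.03080) = 2/1.03080 = 1.9402.
[ρ_SOR] ω* − 1 = 0.9402.

ω* = 1.9402, ρ_SOR = 0.9402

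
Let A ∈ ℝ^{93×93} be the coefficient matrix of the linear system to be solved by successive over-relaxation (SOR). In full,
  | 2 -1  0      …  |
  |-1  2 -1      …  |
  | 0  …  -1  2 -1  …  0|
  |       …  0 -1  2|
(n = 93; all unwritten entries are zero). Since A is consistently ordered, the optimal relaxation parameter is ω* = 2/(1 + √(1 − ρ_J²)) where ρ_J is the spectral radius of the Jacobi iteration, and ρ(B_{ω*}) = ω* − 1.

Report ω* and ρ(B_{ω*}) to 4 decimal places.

ρ_J = max_k |cos(kπ/94)| = cos(π/94) = 0.9994
√(1−ρ_J²) = |sin(π/94)| = 0.03341
Young: ω* = 2/(1+√(1−ρ_J²)) = 2/(1+0.03341) = 2/1.03341 = 1.9353.
Hence ρ(B_{ω*}) = 1.9353 − 1 = 0.9353.

ω* = 1.9353, ρ_SOR = 0.9353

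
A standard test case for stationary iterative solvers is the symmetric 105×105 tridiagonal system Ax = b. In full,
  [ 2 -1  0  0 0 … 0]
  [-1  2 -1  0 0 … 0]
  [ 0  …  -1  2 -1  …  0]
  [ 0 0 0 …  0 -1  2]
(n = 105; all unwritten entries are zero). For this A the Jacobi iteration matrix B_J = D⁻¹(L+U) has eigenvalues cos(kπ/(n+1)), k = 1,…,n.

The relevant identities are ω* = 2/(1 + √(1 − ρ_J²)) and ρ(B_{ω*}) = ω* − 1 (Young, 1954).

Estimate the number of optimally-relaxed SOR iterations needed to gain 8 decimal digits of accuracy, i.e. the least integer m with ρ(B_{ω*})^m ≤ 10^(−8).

m = 311

spectrum of D⁻¹(L+U) = {cos(kπ/106) : 1≤k≤105}; ρ_J = cos(π/106) = 0.9995608.
√(1 − cos²(π/106)) = sin(π/106) ≈ 0.0296333.
So ω* = 2/1.0296333 = 1.9424391 (Young).
and ρ(B_{ω*}) = 1.9424391 − 1 = 0.9424391.
(0.9424391)^m ≤ 10^{−8}  ⇒  m·ln(0.9424391) ≤ −8·ln10  ⇒  m ≥ 310.720  ⇒  m = 311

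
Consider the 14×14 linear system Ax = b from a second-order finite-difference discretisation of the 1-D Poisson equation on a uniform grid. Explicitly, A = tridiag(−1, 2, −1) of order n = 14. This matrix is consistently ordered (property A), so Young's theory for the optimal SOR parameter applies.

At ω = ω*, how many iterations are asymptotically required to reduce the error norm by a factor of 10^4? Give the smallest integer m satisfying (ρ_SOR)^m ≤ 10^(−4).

[ρ_J] n=14: ρ(B_J) = cos(π/(n+1)) = cos(π/15) = 0.9781476.
1 − cos²(π/15) = sin²(π/15) ⇒ √(1−ρ_J²) = sin(π/15) = 0.2079117.
ω* = 2/(1+0.2079117) = 1.6557502
Hence ρ(B_{ω*}) = 1.6557502 − 1 = 0.6557502.
(0.6557502)^m ≤ 10^{−4}  ⇒  m·ln(0.6557502) ≤ −4·ln10  ⇒  m ≥ 21.827  ⇒  m = 22

m = 22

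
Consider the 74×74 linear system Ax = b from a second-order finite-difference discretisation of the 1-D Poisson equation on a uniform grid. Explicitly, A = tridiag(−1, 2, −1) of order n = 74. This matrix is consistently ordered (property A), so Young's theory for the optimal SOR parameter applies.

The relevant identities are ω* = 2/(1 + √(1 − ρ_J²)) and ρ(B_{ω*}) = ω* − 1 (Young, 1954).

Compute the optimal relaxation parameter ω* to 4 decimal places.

ω* = 1.9196

½·tridiag(1,0,1) at n=74: λ_k = cos(kπ/75); max |λ| at k=1 ⇒ ρ_J = cos(π/75) ≈ 0.9991.
√(1−ρ_J²) = |sin(π/75)| = 0.04188
[ω*] 2 ÷ (1 + 0.04188) = 2 ÷ 1.04188 = 1.9196.
ρ_SOR = ω* − 1 = 1.9196 − 1 = 0.9196.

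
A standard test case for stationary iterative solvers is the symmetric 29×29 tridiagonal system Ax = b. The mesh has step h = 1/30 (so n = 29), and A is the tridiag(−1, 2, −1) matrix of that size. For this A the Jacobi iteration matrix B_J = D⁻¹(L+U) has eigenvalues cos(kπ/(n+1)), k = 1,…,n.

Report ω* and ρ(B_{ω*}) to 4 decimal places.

ω* = 1.8107, ρ_SOR = 0.8107

With n=29, ρ(Jacobi) = cos(π/30) = 0.9945.
√(1 − cos²(π/30)) = sin(π/30) ≈ 0.10453.
ω* = 2/(1+0.10453) = 1.8107
ρ_SOR = ω* − 1 = 1.8107 − 1 = 0.8107.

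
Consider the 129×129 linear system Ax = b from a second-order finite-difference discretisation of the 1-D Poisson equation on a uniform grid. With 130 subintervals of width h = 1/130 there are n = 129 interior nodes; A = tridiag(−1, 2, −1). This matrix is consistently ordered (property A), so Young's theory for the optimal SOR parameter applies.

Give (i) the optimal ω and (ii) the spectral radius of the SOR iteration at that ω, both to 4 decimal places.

½·tridiag(1,0,1) at n=129: λ_k = cos(kπ/130); max |λ| at k=1 ⇒ ρ_J = cos(π/130) ≈ 0.9997.
1 − cos²(π/130) = sin²(π/130) ⇒ √(1−ρ_J²) = sin(π/130) = 0.02416.
ω* = 2 / (1 + 0.02416) = 2 / 1.02416 ≈ 1.9528.
Hence ρ(B_{ω*}) = 1.9528 − 1 = 0.9528.

ω* = 1.9528, ρ_SOR = 0.9528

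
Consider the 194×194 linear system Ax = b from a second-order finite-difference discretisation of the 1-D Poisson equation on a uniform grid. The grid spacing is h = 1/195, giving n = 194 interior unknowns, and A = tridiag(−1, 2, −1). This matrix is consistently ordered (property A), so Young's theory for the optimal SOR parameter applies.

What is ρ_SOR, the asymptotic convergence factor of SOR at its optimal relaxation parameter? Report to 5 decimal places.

ρ_SOR = 0.96829

With n=194, ρ(Jacobi) = cos(π/195) = 0.99987.
√(1−ρ_J²) simplifies to sin(π/195) = 0.016110.
Young: ω* = 2/(1+√(1−ρ_J²)) = 2/(1+0.016110) = 2/1.016110 = 1.96829.
Hence ρ(B_{ω*}) = 1.96829 − 1 = 0.96829.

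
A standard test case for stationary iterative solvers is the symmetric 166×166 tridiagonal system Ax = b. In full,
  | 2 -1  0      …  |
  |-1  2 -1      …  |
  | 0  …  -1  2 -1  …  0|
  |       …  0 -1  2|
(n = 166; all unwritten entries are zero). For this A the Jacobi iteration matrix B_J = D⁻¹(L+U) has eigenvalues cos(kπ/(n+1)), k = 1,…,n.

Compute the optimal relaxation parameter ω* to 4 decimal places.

B_J for the 166×166 system has eigenvalues cos(kπ/167); ρ_J = cos(π/167) = 0.9998.
1 − cos²(π/167) = sin²(π/167) ⇒ √(1−ρ_J²) = sin(π/167) = 0.01881.
ω* = 2/(1+0.01881) = 1.9631
Hence ρ(B_{ω*}) = 1.9631 − 1 = 0.9631.

ω* = 1.9631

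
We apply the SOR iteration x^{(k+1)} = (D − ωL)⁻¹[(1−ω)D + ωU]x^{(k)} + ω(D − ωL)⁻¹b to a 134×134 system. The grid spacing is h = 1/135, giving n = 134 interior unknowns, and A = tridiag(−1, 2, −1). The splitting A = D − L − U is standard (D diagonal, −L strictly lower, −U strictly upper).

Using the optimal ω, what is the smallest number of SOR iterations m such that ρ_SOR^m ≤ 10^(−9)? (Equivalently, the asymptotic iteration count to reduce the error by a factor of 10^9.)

m = 446

With n=134, ρ(Jacobi) = cos(π/135) = 0.9997292.
√(1−ρ_J²) = |sin(π/135)| = 0.0232690
So ω* = 2/1.0232690 = 1.9545203 (Young).
ρ(B_{ω*}) = ω*−1 = 0.9545203
Need (0.9545203)^m ≤ 10^(−9): m ≥ 9·ln10/|ln 0.9545203| = 20.7233/0.0465464 = 445.218 ⇒ m = 446.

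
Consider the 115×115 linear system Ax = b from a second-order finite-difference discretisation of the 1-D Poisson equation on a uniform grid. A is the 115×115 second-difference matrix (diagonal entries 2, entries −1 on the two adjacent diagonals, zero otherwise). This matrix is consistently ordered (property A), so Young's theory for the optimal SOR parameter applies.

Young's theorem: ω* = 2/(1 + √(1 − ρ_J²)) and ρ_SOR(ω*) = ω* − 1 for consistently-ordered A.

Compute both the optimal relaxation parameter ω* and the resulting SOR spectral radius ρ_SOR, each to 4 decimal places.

ω* = 1.9473, ρ_SOR = 0.9473

½·tridiag(1,0,1) at n=115: λ_k = cos(kπ/116); max |λ| at k=1 ⇒ ρ_J = cos(π/116) ≈ 0.9996.
√(1−ρ_J²) = |sin(π/116)| = 0.02708
ω* = 2 / (1 + 0.02708) = 2 / 1.02708 ≈ 1.9473.
ρ(B_{ω*}) = ω*−1 = 0.9473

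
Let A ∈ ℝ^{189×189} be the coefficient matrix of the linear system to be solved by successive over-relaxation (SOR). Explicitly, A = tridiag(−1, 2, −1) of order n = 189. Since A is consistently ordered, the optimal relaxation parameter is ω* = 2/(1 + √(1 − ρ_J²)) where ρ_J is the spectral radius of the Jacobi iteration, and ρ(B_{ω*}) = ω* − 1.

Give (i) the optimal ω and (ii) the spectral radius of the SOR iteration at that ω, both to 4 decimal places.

With n=189, ρ(Jacobi) = cos(π/190) = 0.9999.
√(1−ρ_J²) = |sin(π/190)| = 0.01653
ω* = 2/(1+0.01653) = 1.9675
and ρ(B_{ω*}) = 1.9675 − 1 = 0.9675.

ω* = 1.9675, ρ_SOR = 0.9675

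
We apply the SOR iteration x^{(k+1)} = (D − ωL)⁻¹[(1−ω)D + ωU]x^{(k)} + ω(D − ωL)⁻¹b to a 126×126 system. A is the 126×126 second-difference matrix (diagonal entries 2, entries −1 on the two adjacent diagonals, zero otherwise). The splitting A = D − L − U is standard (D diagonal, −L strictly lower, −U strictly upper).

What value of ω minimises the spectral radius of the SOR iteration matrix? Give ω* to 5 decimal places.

ω* = 1.95173

ρ_J = max_k |cos(kπ/127)| = cos(π/127) = 0.99969
√(1−ρ_J²) simplifies to sin(π/127) = 0.024734.
[ω*] 2 ÷ (1 + 0.024734) = 2 ÷ 1.024734 = 1.95173.
[ρ_SOR] ω* − 1 = 0.95173.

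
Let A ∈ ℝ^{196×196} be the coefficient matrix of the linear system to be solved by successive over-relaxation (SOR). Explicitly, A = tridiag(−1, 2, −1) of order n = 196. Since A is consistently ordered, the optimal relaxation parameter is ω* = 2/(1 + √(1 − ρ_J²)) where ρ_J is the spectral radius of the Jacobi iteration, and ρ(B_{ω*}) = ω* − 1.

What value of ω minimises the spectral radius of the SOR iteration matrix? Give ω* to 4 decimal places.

ω* = 1.9686

With n=196, ρ(Jacobi) = cos(π/197) = 0.9999.
√(1−ρ_J²) = |sin(π/197)| = 0.01595
Then 2/(1+√(1−ρ_J²)) = 2/(1+0.01595); ω* = 2/1.01595 = 1.9686.
ρ_SOR = ω* − 1 ≈ 0.9686.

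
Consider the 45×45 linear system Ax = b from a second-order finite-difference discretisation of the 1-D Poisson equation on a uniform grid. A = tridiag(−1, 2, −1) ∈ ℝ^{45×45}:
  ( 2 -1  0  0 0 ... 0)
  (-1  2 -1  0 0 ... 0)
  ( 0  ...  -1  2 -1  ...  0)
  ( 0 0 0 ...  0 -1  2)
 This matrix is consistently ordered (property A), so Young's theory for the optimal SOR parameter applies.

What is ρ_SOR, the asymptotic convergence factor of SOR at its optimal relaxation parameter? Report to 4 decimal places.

ρ_SOR = 0.8722

spectrum of D⁻¹(L+U) = {cos(kπ/46) : 1≤k≤45}; ρ_J = cos(π/46) = 0.9977.
√(1 − cos²(π/46)) = sin(π/46) ≈ 0.06824.
[ω*] 2 ÷ (1 + 0.06824) = 2 ÷ 1.06824 = 1.8722.
ρ_SOR = ω* − 1 ≈ 0.8722.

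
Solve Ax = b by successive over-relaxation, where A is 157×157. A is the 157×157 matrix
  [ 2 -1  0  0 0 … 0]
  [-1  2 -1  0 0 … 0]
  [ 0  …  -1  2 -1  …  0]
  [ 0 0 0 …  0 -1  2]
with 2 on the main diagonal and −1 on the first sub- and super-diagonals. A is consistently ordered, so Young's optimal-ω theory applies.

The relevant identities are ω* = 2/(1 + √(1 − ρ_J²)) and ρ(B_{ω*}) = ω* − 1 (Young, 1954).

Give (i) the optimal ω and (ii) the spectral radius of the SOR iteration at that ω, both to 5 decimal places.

ω* = 1.96101, ρ_SOR = 0.96101

[ρ_J] n=157: ρ(B_J) = cos(π/(n+1)) = cos(π/158) = 0.99980.
1 − cos²(π/158) = sin²(π/158) ⇒ √(1−ρ_J²) = sin(π/158) = 0.019882.
So ω* = 2/1.019882 = 1.96101 (Young).
At ω = 1.96101 every |λ(B_ω)| = ω−1, so ρ_SOR = 0.96101.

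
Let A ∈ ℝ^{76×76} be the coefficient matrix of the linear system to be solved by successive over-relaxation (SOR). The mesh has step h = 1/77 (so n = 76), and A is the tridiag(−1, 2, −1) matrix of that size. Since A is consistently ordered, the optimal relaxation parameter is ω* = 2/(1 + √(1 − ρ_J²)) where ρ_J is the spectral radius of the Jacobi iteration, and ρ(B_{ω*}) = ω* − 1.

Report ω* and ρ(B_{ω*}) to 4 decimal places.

ω* = 1.9216, ρ_SOR = 0.9216

[ρ_J] n=76: ρ(B_J) = cos(π/(n+1)) = cos(π/77) = 0.9992.
root = sin(π/77) = 0.04079  (since 1−cos² = sin²).
Young: ω* = 2/(1+√(1−ρ_J²)) = 2/(1+0.04079) = 2/1.04079 = 1.9216.
[ρ_SOR] ω* − 1 = 0.9216.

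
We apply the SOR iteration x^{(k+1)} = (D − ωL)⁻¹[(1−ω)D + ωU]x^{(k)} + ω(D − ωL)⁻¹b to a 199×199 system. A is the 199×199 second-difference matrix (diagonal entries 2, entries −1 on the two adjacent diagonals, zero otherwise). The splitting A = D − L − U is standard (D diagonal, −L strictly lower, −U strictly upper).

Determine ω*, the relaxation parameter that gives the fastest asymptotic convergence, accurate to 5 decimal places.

B_J for the 199×199 system has eigenvalues cos(kπ/200); ρ_J = cos(π/200) = 0.99988.
√(1−ρ_J²) = |sin(π/200)| = 0.015707
Young: ω* = 2/(1+√(1−ρ_J²)) = 2/(1+0.015707) = 2/1.015707 = 1.96907.
ρ(B_{ω*}) = ω*−1 = 0.96907

ω* = 1.96907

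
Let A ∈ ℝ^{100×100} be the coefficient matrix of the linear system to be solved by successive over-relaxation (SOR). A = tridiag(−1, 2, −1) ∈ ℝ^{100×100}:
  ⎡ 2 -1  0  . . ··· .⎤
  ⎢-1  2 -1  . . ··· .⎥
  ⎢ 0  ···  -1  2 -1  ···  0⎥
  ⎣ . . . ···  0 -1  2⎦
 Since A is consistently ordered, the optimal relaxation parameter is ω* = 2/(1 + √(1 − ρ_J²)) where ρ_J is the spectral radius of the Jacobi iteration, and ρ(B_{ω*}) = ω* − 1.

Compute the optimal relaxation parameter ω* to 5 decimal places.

ω* = 1.93968

B_J for the 100×100 system has eigenvalues cos(kπ/101); ρ_J = cos(π/101) = 0.99952.
1 − cos²(π/101) = sin²(π/101) ⇒ √(1−ρ_J²) = sin(π/101) = 0.031100.
ω* = 2 / (1 + 0.031100) = 2 / 1.031100 ≈ 1.93968.
ρ_SOR = ω* − 1 = 1.93968 − 1 = 0.93968.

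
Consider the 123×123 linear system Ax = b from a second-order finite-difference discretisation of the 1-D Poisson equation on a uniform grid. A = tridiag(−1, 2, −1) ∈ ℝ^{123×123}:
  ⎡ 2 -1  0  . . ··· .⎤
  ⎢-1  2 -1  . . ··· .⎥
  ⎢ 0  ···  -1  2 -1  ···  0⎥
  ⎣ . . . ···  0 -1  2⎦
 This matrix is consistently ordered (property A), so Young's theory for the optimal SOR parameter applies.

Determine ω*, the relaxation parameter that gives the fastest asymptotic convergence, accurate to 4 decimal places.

ω* = 1.9506

With n=123, ρ(Jacobi) = cos(π/124) = 0.9997.
√(1 − cos²(π/124)) = sin(π/124) ≈ 0.02533.
ω* = 2 / (1 + 0.02533) = 2 / 1.02533 ≈ 1.9506.
At ω = 1.9506 every |λ(B_ω)| = ω−1, so ρ_SOR = 0.9506.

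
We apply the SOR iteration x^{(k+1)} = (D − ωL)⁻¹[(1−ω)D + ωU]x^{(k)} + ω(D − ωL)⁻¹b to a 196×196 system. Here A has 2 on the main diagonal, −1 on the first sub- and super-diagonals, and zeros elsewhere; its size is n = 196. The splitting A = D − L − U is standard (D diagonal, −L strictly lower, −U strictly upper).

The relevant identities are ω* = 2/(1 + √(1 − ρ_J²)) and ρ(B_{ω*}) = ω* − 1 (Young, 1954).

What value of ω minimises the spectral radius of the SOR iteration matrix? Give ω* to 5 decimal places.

ω* = 1.96861

½·tridiag(1,0,1) at n=196: λ_k = cos(kπ/197); max |λ| at k=1 ⇒ ρ_J = cos(π/197) ≈ 0.99987.
1 − cos²(π/197) = sin²(π/197) ⇒ √(1−ρ_J²) = sin(π/197) = 0.015946.
So ω* = 2/1.015946 = 1.96861 (Young).
ρ_SOR = ω* − 1 = 1.96861 − 1 = 0.96861.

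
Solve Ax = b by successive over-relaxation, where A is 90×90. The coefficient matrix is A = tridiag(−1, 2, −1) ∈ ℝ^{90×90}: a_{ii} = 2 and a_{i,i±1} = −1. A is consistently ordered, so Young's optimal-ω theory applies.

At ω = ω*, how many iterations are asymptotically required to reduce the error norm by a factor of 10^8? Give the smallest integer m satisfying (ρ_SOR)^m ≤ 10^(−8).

m = 267

B_J for the 90×90 system has eigenvalues cos(kπ/91); ρ_J = cos(π/91) = 0.9994041.
1 − cos²(π/91) = sin²(π/91) ⇒ √(1−ρ_J²) = sin(π/91) = 0.0345161.
ω* = 2/(1+0.0345161) = 1.9332710
ρ_SOR = ω* − 1 = 1.9332710 − 1 = 0.9332710.
(0.9332710)^m ≤ 10^{−8}  ⇒  m·ln(0.9332710) ≤ −8·ln10  ⇒  m ≥ 266.736  ⇒  m = 267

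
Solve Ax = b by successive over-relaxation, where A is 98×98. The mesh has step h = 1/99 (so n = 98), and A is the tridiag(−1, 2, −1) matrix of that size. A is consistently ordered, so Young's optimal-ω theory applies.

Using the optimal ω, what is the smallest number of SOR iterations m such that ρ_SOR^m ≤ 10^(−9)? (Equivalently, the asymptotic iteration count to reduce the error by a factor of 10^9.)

½·tridiag(1,0,1) at n=98: λ_k = cos(kπ/99); max |λ| at k=1 ⇒ ρ_J = cos(π/99) ≈ 0.9994965.
√(1−ρ_J²) = |sin(π/99)| = 0.0317279
ω* = 2 / (1 + 0.0317279) = 2 / 1.0317279 ≈ 1.9384956.
ρ_SOR = ω* − 1 ≈ 0.9384956.
ρ_SOR^m ≤ 10^(−9) ⇔ m ≥ 9·ln10/(−ln 0.9384956) = 20.7233/0.0634771 = 326.469; m = ⌈326.469⌉ = 327.

m = 327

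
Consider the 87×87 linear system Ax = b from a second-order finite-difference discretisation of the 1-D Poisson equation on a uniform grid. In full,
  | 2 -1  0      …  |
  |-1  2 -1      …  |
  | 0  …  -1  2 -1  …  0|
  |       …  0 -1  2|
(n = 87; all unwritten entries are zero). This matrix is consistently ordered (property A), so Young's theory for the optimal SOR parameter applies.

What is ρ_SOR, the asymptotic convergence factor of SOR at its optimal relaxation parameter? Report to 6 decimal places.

ρ_SOR = 0.931075

[ρ_J] n=87: ρ(B_J) = cos(π/(n+1)) = cos(π/88) = 0.999363.
root = sin(π/88) = 0.0356923  (since 1−cos² = sin²).
ω* = 2 / (1 + 0.0356923) = 2 / 1.0356923 ≈ 1.931075.
ρ_SOR = ω* − 1 = 1.931075 − 1 = 0.931075.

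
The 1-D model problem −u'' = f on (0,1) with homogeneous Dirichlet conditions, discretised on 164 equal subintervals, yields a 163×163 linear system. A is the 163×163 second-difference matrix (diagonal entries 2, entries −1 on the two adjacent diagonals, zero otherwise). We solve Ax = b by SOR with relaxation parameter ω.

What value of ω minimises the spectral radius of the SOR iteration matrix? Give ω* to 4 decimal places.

B_J for the 163×163 system has eigenvalues cos(kπ/164); ρ_J = cos(π/164) = 0.9998.
1 − cos²(π/164) = sin²(π/164) ⇒ √(1−ρ_J²) = sin(π/164) = 0.01915.
ω* = 2/(1+0.01915) = 1.9624
ρ(B_{ω*}) = ω*−1 = 0.9624

ω* = 1.9624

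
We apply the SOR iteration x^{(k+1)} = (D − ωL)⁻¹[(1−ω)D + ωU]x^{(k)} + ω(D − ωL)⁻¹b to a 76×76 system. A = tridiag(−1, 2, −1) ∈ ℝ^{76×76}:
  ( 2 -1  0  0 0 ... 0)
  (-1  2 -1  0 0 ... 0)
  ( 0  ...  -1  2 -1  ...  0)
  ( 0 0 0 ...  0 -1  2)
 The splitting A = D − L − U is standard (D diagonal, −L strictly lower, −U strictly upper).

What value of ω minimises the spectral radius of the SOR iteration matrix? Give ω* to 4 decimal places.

n=76: λ(B_J) = 1 − λ(A)/2 = cos(kπ/77); k=1 gives ρ_J = 0.9992.
1 − cos²(π/77) = sin²(π/77) ⇒ √(1−ρ_J²) = sin(π/77) = 0.04079.
Then 2/(1+√(1−ρ_J²)) = 2/(1+0.04079); ω* = 2/1.04079 = 1.9216.
ρ_SOR = ω* − 1 ≈ 0.9216.

ω* = 1.9216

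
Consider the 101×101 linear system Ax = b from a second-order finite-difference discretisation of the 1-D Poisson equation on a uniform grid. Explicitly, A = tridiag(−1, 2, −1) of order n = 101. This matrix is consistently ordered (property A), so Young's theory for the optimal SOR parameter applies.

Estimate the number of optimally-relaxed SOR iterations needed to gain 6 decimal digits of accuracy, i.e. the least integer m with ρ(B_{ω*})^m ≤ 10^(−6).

½·tridiag(1,0,1) at n=101: λ_k = cos(kπ/102); max |λ| at k=1 ⇒ ρ_J = cos(π/102) ≈ 0.9995257.
√(1−ρ_J²) = |sin(π/102)| = 0.0307951
So ω* = 2/1.0307951 = 1.9402498 (Young).
At ω = 1.9402498 every |λ(B_ω)| = ω−1, so ρ_SOR = 0.9402498.
m ≥ 6·ln10 / (−ln 0.9402498) = 224.242; smallest integer m = 225.

m = 225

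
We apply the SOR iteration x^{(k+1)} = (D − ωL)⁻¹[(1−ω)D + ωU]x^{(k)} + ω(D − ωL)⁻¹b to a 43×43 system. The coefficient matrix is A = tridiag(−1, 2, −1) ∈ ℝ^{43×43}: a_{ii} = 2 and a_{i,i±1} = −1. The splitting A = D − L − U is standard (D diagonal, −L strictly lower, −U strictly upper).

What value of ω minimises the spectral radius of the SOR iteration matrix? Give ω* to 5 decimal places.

ω* = 1.86682

½·tridiag(1,0,1) at n=43: λ_k = cos(kπ/44); max |λ| at k=1 ⇒ ρ_J = cos(π/44) ≈ 0.99745.
root = sin(π/44) = 0.071339  (since 1−cos² = sin²).
[ω*] 2 ÷ (1 + 0.071339) = 2 ÷ 1.071339 = 1.86682.
ρ_SOR = ω* − 1 = 1.86682 − 1 = 0.86682.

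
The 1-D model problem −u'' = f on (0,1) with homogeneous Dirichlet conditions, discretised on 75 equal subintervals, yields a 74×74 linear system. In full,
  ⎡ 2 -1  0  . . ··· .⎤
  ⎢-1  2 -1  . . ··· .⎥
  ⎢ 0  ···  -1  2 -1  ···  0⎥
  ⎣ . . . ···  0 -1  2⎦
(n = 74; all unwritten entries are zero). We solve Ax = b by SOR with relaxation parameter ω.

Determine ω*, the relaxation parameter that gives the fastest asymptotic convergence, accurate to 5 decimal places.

n=74: λ(B_J) = 1 − λ(A)/2 = cos(kπ/75); k=1 gives ρ_J = 0.99912.
√(1−ρ_J²) = |sin(π/75)| = 0.041876
Young: ω* = 2/(1+√(1−ρ_J²)) = 2/(1+0.041876) = 2/1.041876 = 1.91961.
ρ_SOR = ω* − 1 ≈ 0.91961.

ω* = 1.91961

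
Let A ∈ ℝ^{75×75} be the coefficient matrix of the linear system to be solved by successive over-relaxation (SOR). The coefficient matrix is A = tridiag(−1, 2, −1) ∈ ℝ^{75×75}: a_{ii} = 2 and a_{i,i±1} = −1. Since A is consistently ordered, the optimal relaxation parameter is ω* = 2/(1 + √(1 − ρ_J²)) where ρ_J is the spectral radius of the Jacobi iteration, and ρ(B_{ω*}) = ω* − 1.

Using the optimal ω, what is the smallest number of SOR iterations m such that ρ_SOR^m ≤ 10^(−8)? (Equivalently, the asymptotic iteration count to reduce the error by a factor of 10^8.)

spectrum of D⁻¹(L+U) = {cos(kπ/76) : 1≤k≤75}; ρ_J = cos(π/76) = 0.9991458.
√(1 − cos²(π/76)) = sin(π/76) ≈ 0.0413250.
ω* = 2 / (1 + 0.0413250) = 2 / 1.0413250 ≈ 1.9206300.
Hence ρ(B_{ω*}) = 1.9206300 − 1 = 0.9206300.
ρ_SOR^m ≤ 10^(−8) ⇔ m ≥ 8·ln10/(−ln 0.9206300) = 18.4207/0.0826971 = 222.749; m = ⌈222.749⌉ = 223.

m = 223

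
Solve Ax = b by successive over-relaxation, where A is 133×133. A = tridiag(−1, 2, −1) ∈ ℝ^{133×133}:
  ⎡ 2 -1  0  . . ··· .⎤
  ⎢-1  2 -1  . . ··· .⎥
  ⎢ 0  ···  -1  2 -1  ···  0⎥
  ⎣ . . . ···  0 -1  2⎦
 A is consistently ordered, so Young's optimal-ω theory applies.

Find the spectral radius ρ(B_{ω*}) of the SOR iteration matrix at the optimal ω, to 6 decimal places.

ρ_SOR = 0.954189

½·tridiag(1,0,1) at n=133: λ_k = cos(kπ/134); max |λ| at k=1 ⇒ ρ_J = cos(π/134) ≈ 0.999725.
√(1−ρ_J²) = |sin(π/134)| = 0.0234426
So ω* = 2/1.0234426 = 1.954189 (Young).
ρ(B_{ω*}) = ω*−1 = 0.954189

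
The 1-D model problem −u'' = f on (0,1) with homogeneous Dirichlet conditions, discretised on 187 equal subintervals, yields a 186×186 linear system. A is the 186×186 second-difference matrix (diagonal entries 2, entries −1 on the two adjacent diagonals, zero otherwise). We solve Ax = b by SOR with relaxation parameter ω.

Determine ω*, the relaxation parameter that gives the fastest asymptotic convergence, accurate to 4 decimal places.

½·tridiag(1,0,1) at n=186: λ_k = cos(kπ/187); max |λ| at k=1 ⇒ ρ_J = cos(π/187) ≈ 0.9999.
√(1 − cos²(π/187)) = sin(π/187) ≈ 0.01680.
[ω*] 2 ÷ (1 + 0.01680) = 2 ÷ 1.01680 = 1.9670.
ρ_SOR = ω* − 1 ≈ 0.9670.

ω* = 1.9670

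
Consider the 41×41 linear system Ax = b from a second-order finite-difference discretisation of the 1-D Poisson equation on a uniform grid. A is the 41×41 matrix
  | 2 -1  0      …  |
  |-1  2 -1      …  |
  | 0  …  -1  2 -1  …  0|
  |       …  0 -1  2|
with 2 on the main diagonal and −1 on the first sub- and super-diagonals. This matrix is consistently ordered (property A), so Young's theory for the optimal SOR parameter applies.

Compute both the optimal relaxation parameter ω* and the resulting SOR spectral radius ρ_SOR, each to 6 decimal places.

With n=41, ρ(Jacobi) = cos(π/42) = 0.997204.
√(1 − cos²(π/42)) = sin(π/42) ≈ 0.0747301.
ω* = 2/(1 + 0.0747301) = 2/1.0747301 = 1.860932.
ρ_SOR = ω* − 1 = 1.860932 − 1 = 0.860932.

ω* = 1.860932, ρ_SOR = 0.860932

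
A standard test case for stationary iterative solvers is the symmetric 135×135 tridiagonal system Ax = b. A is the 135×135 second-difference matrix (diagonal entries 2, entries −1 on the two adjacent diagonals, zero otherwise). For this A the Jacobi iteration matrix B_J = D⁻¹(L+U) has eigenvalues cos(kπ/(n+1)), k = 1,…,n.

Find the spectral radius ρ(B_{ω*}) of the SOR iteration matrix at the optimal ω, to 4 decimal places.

½·tridiag(1,0,1) at n=135: λ_k = cos(kπ/136); max |λ| at k=1 ⇒ ρ_J = cos(π/136) ≈ 0.9997.
1 − cos²(π/136) = sin²(π/136) ⇒ √(1−ρ_J²) = sin(π/136) = 0.02310.
So ω* = 2/1.02310 = 1.9548 (Young).
ρ(B_{ω*}) = ω*−1 = 0.9548

ρ_SOR = 0.9548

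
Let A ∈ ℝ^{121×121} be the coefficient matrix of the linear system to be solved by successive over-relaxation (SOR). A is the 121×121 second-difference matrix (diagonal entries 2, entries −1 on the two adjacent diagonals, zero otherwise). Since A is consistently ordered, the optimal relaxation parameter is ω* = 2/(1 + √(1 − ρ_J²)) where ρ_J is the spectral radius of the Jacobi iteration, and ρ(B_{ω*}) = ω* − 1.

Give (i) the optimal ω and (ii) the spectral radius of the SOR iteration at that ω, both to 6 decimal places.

½·tridiag(1,0,1) at n=121: λ_k = cos(kπ/122); max |λ| at k=1 ⇒ ρ_J = cos(π/122) ≈ 0.999668.
√(1 − cos²(π/122)) = sin(π/122) ≈ 0.0257479.
Young: ω* = 2/(1+√(1−ρ_J²)) = 2/(1+0.0257479) = 2/1.0257479 = 1.949797.
and ρ(B_{ω*}) = 1.949797 − 1 = 0.949797.

ω* = 1.949797, ρ_SOR = 0.949797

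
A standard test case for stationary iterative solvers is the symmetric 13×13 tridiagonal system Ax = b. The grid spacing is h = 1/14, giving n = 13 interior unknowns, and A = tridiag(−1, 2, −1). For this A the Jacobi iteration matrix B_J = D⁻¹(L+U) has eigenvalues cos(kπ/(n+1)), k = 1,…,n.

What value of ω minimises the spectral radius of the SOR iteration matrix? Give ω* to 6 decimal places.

ρ_J = max_k |cos(kπ/14)| = cos(π/14) = 0.974928
1 − cos²(π/14) = sin²(π/14) ⇒ √(1−ρ_J²) = sin(π/14) = 0.2225209.
So ω* = 2/1.2225209 = 1.635964 (Young).
[ρ_SOR] ω* − 1 = 0.635964.

ω* = 1.635964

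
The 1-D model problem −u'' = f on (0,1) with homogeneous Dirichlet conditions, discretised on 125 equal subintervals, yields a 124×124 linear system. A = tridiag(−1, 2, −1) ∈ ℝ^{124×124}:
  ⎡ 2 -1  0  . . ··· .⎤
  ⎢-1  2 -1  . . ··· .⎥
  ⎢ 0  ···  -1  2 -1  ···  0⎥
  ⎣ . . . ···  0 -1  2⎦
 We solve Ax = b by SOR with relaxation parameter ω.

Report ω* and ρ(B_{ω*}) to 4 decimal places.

ω* = 1.9510, ρ_SOR = 0.9510

½·tridiag(1,0,1) at n=124: λ_k = cos(kπ/125); max |λ| at k=1 ⇒ ρ_J = cos(π/125) ≈ 0.9997.
√(1−ρ_J²) = |sin(π/125)| = 0.02513
Young: ω* = 2/(1+√(1−ρ_J²)) = 2/(1+0.02513) = 2/1.02513 = 1.9510.
and ρ(B_{ω*}) = 1.9510 − 1 = 0.9510.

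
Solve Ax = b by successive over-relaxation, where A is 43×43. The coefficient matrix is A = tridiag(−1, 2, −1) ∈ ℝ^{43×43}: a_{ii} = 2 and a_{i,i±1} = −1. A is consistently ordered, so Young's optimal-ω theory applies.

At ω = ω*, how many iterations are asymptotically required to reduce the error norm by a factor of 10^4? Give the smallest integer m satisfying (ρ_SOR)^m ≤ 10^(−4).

n=43: λ(B_J) = 1 − λ(A)/2 = cos(kπ/44); k=1 gives ρ_J = 0.9974521.
√(1−ρ_J²) = |sin(π/44)| = 0.0713392
[ω*] 2 ÷ (1 + 0.0713392) = 2 ÷ 1.0713392 = 1.8668224.
At ω = 1.8668224 every |λ(B_ω)| = ω−1, so ρ_SOR = 0.8668224.
(0.8668224)^m ≤ 10^{−4}  ⇒  m·ln(0.8668224) ≤ −4·ln10  ⇒  m ≥ 64.444  ⇒  m = 65

m = 65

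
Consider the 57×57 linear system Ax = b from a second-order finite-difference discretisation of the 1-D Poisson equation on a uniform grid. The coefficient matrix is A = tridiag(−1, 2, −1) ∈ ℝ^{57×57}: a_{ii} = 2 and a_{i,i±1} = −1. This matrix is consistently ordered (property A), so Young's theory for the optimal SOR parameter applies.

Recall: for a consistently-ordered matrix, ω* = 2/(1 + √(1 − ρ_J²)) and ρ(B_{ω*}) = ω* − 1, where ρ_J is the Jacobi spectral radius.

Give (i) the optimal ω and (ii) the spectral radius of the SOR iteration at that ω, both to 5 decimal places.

n=57: λ(B_J) = 1 − λ(A)/2 = cos(kπ/58); k=1 gives ρ_J = 0.99853.
√(1−ρ_J²) = |sin(π/58)| = 0.054139
ω* = 2 / (1 + 0.054139) = 2 / 1.054139 ≈ 1.89728.
[ρ_SOR] ω* − 1 = 0.89728.

ω* = 1.89728, ρ_SOR = 0.89728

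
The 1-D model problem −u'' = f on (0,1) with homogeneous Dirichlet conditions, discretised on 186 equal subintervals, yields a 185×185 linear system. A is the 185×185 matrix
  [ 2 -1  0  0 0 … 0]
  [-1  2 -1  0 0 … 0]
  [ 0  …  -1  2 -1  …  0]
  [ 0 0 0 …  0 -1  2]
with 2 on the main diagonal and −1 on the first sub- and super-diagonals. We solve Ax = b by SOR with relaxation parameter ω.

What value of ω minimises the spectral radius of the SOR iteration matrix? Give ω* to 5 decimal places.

spectrum of D⁻¹(L+U) = {cos(kπ/186) : 1≤k≤185}; ρ_J = cos(π/186) = 0.99986.
√(1−ρ_J²) = |sin(π/186)| = 0.016889
ω* = 2/(1+0.016889) = 1.96678
and ρ(B_{ω*}) = 1.96678 − 1 = 0.96678.

ω* = 1.96678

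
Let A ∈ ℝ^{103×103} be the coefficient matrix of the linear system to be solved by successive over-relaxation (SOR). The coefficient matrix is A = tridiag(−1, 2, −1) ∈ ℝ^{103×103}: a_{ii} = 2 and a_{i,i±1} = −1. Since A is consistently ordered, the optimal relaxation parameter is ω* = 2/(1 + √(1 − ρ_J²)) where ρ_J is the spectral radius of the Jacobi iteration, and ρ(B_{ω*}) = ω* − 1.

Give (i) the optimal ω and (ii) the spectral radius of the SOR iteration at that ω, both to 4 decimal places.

B_J for the 103×103 system has eigenvalues cos(kπ/104); ρ_J = cos(π/104) = 0.9995.
√(1−ρ_J²) simplifies to sin(π/104) = 0.03020.
ω* = 2/(1 + 0.03020) = 2/1.03020 = 1.9414.
ρ(B_{ω*}) = ω*−1 = 0.9414

ω* = 1.9414, ρ_SOR = 0.9414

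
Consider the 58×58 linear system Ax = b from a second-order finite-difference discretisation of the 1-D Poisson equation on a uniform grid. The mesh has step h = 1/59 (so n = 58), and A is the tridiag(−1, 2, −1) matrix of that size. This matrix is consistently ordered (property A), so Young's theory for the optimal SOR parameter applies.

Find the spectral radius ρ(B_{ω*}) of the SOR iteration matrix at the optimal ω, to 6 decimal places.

ρ_SOR = 0.898935

[ρ_J] n=58: ρ(B_J) = cos(π/(n+1)) = cos(π/59) = 0.998583.
√(1−ρ_J²) = |sin(π/59)| = 0.0532222
So ω* = 2/1.0532222 = 1.898935 (Young).
ρ_SOR = ω* − 1 = 1.898935 − 1 = 0.898935.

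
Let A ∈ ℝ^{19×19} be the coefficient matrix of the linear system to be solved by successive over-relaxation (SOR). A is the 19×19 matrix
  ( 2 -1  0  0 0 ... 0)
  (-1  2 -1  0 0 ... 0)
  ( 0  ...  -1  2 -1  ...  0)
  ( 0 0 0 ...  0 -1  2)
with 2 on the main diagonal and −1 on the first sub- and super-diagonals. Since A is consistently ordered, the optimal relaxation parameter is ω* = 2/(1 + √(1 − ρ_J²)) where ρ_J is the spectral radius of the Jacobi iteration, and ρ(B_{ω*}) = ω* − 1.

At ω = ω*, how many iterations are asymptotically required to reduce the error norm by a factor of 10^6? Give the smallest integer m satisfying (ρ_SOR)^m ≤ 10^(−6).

½·tridiag(1,0,1) at n=19: λ_k = cos(kπ/20); max |λ| at k=1 ⇒ ρ_J = cos(π/20) ≈ 0.9876883.
√(1 − cos²(π/20)) = sin(π/20) ≈ 0.1564345.
ω* = 2/(1 + 0.1564345) = 2/1.1564345 = 1.7294538.
At ω = 1.7294538 every |λ(B_ω)| = ω−1, so ρ_SOR = 0.7294538.
6·ln10 = 13.8155; −ln(0.7294538) = 0.315459; m = ⌈13.8155/0.315459⌉ = ⌈43.795⌉ = 44.

m = 44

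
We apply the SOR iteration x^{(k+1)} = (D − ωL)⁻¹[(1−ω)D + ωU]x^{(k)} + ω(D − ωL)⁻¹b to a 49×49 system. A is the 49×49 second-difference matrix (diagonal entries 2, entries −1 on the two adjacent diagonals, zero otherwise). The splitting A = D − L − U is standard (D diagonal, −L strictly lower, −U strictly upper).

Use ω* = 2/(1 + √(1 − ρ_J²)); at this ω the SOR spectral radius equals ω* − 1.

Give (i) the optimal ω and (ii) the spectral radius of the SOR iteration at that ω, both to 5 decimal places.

ω* = 1.88184, ρ_SOR = 0.88184

B_J for the 49×49 system has eigenvalues cos(kπ/50); ρ_J = cos(π/50) = 0.99803.
√(1−ρ_J²) = |sin(π/50)| = 0.062791
Young: ω* = 2/(1+√(1−ρ_J²)) = 2/(1+0.062791) = 2/1.062791 = 1.88184.
ρ_SOR = ω* − 1 = 1.88184 − 1 = 0.88184.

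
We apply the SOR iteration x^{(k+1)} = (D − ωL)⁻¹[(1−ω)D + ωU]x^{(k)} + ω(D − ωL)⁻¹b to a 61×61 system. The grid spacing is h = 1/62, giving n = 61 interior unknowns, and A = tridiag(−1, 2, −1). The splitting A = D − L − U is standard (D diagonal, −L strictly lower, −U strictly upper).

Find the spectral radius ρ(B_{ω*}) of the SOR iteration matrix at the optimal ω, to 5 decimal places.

ρ_SOR = 0.90359

[ρ_J] n=61: ρ(B_J) = cos(π/(n+1)) = cos(π/62) = 0.99872.
√(1 − cos²(π/62)) = sin(π/62) ≈ 0.050649.
Young: ω* = 2/(1+√(1−ρ_J²)) = 2/(1+0.050649) = 2/1.050649 = 1.90359.
At ω = 1.90359 every |λ(B_ω)| = ω−1, so ρ_SOR = 0.90359.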